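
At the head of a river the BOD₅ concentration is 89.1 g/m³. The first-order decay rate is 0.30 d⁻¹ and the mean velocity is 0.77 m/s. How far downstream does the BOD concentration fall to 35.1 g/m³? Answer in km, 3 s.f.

207 km

From C = C₀·e^(−kt), t = ln(C₀/C)/k = ln(89.1/35.1)/0.30 = 0.9316/0.30 = 3.105 d.
Distance = v·t = 0.77 m/s × 2.683e+05 s = 2.066e+05 m = 206.6 km.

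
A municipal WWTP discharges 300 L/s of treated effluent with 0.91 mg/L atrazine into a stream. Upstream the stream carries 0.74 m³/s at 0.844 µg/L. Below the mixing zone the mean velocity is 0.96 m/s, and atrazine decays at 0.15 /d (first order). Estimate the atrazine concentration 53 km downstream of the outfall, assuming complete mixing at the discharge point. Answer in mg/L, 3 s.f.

0.239 mg/L

300 L/s = 0.3 m³/s.
0.844 µg/L = 0.000844 mg/L.
After complete mixing, C₀ = (0.3·0.91 + 0.74·0.000844) / 1.04 = 0.2631 mg/L.
Travel time t = 5.3e+04 m / 0.96 m/s = 5.521e+04 s = 0.639 d.
C = 0.2631·exp(−0.15·0.639) = 0.2631·0.9086 = 0.2391 mg/L.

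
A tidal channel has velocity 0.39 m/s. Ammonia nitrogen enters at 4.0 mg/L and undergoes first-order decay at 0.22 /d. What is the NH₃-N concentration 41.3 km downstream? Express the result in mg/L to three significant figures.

Travel time t = 41.3 km / 0.39 m/s = 4.13e+04/0.39 = 1.059e+05 s = 1.226 d.
First-order decay: C = 4.0·exp(−0.22·1.226) = 4.0·0.7636 = 3.055 mg/L.

3.05 mg/L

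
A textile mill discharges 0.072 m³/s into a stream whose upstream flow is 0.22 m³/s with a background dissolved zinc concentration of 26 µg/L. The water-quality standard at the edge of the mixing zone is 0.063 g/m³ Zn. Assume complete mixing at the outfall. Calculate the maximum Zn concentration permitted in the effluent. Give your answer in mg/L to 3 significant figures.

26 µg/L = 0.026 mg/L.
Mass balance: 0.063·0.292 = 0.072·Cₑ + 0.22·0.026.
Cₑ = (0.0184 − 0.00572) / 0.072 = 0.1761 mg/L.

0.176 mg/L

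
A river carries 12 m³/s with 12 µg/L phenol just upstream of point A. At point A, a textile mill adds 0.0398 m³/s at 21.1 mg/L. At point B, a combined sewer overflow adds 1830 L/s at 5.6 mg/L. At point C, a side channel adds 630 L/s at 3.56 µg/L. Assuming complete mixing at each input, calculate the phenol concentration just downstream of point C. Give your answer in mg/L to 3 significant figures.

0.775 mg/L

12 µg/L = 0.012 mg/L.
After input A: C = (12·0.012 + 0.0398·21.1) / 12.04 = 0.08171 mg/L.
1830 L/s = 1.83 m³/s.
After input B: C = (12.04·0.08171 + 1.83·5.6) / 13.87 = 0.8098 mg/L.
630 L/s = 0.63 m³/s.
3.56 µg/L = 0.00356 mg/L.
After input C: C = (13.87·0.8098 + 0.63·0.00356) / 14.5 = 0.7748 mg/L.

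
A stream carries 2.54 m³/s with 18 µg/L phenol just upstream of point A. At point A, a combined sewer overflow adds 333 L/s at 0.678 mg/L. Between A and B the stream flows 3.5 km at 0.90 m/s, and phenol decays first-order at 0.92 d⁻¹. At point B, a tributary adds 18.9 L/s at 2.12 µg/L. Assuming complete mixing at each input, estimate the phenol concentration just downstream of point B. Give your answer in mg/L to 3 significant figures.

18 µg/L = 0.018 mg/L.
333 L/s = 0.333 m³/s.
After input A: C = (2.54·0.018 + 0.333·0.678) / 2.873 = 0.0945 mg/L.
Over the 3.5 km reach to input B (t = 3889 s = 0.04501 d), decay gives C = 0.0945·exp(−0.92·0.04501) = 0.09067 mg/L.
18.9 L/s = 0.0189 m³/s.
2.12 µg/L = 0.00212 mg/L.
After input B: C = (2.873·0.09067 + 0.0189·0.00212) / 2.892 = 0.09009 mg/L.

0.0901 mg/L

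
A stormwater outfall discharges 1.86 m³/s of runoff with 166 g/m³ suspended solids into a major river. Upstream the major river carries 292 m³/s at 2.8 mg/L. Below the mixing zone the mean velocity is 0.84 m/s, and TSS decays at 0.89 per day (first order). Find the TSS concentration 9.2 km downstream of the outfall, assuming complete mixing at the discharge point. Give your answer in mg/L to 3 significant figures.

3.42 mg/L

After complete mixing, C₀ = (1.86·166 + 292·2.8) / 293.9 = 3.833 mg/L.
Travel time t = 9200 m / 0.84 m/s = 1.095e+04 s = 0.1268 d.
C = 3.833·exp(−0.89·0.1268) = 3.833·0.8933 = 3.424 mg/L.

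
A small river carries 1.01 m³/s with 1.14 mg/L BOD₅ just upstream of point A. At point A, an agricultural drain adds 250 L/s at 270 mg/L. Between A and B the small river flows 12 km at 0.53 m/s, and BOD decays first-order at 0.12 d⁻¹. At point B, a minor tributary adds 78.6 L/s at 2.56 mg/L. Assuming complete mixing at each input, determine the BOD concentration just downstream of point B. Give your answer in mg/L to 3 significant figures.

250 L/s = 0.25 m³/s.
After input A: C = (1.01·1.14 + 0.25·270) / 1.26 = 54.49 mg/L.
Over the 12 km reach to input B (t = 2.264e+04 s = 0.2621 d), decay gives C = 54.49·exp(−0.12·0.2621) = 52.8 mg/L.
78.6 L/s = 0.0786 m³/s.
After input B: C = (1.26·52.8 + 0.0786·2.56) / 1.339 = 49.85 mg/L.

49.8 mg/L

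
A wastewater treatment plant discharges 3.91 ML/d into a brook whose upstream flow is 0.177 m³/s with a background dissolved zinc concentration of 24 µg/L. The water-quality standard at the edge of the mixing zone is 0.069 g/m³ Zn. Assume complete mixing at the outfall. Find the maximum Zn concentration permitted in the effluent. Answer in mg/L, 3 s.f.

0.245 mg/L

3.91 ML/d = 0.04525 m³/s.
24 µg/L = 0.024 mg/L.
Mass balance: 0.069·0.2223 = 0.04525·Cₑ + 0.177·0.024.
Cₑ = (0.01534 − 0.004248) / 0.04525 = 0.245 mg/L.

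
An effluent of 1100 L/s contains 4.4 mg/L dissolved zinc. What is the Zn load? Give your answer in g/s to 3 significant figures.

1100 L/s = 1.1 m³/s.
Mass flux = Q·C = 1.1 m³/s × 4.4 g/m³ = 4.84 g/s.

4.84 g/s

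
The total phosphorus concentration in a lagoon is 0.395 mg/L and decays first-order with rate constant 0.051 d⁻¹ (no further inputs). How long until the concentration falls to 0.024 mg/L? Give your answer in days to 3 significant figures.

54.9 d

t = ln(C₀/C)/k = ln(0.395/0.024)/0.051 = 2.801/0.051 = 54.92 d.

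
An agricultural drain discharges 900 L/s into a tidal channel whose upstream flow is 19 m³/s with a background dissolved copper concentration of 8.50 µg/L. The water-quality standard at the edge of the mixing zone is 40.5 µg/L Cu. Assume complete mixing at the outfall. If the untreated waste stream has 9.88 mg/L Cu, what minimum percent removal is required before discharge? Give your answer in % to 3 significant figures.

900 L/s = 0.9 m³/s.
8.50 µg/L = 0.0085 mg/L.
40.5 µg/L = 0.0405 mg/L.
Mass balance: 0.0405·19.9 = 0.9·Cₑ + 19·0.0085.
Cₑ = (0.8059 − 0.1615) / 0.9 = 0.7161 mg/L.
Required removal = 1 − 0.7161/9.88 = 92.75 %.

92.8 %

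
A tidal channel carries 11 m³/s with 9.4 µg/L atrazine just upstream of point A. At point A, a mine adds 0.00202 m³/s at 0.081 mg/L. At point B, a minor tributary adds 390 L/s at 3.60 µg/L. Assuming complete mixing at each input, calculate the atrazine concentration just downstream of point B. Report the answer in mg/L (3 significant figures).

0.00921 mg/L

9.4 µg/L = 0.0094 mg/L.
After input A: C = (11·0.0094 + 0.00202·0.081) / 11 = 0.009413 mg/L.
390 L/s = 0.39 m³/s.
3.60 µg/L = 0.0036 mg/L.
After input B: C = (11·0.009413 + 0.39·0.0036) / 11.39 = 0.009214 mg/L.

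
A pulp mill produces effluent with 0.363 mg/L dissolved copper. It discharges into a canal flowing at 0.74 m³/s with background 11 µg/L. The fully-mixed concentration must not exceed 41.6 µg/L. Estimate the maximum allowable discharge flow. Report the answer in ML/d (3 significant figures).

11 µg/L = 0.011 mg/L.
41.6 µg/L = 0.0416 mg/L.
Mass balance at complete mixing: C_std·(Q_w + Q_r) = Q_w·C_e + Q_r·C_b.
Rearranging, Q_w = Q_r·(C_std − C_b)/(C_e − C_std) = 0.74·(0.0416 − 0.011) / (0.363 − 0.0416) = 0.07045 m³/s.
= 6.087 ML/d.

6.09 ML/d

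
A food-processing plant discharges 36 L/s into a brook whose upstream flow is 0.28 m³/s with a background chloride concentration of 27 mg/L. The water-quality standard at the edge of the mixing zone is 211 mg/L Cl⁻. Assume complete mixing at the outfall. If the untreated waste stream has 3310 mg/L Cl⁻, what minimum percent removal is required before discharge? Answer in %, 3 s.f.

36 L/s = 0.036 m³/s.
Mass balance: 211·0.316 = 0.036·Cₑ + 0.28·27.
Cₑ = (66.68 − 7.56) / 0.036 = 1642 mg/L.
Required removal = 1 − 1642/3310 = 50.39 %.

50.4 %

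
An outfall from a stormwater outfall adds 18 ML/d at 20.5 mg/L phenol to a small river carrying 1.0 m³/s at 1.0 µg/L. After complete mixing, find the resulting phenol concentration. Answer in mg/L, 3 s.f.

3.54 mg/L

18 ML/d = 0.2083 m³/s.
1.0 µg/L = 0.001 mg/L.
Flow-weighted mixing gives C = (0.2083·20.5 + 1·0.001) / (0.2083 + 1) = 4.272/1.208 = 3.535 mg/L.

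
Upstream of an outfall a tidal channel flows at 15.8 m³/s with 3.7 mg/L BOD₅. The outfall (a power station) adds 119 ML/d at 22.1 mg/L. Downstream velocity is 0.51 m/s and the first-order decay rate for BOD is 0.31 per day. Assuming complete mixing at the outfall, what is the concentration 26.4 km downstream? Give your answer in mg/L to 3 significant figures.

4.30 mg/L

119 ML/d = 1.377 m³/s.
After complete mixing, C₀ = (1.377·22.1 + 15.8·3.7) / 17.18 = 5.175 mg/L.
Travel time t = 2.64e+04 m / 0.51 m/s = 5.176e+04 s = 0.5991 d.
C = 5.175·exp(−0.31·0.5991) = 5.175·0.8305 = 4.298 mg/L.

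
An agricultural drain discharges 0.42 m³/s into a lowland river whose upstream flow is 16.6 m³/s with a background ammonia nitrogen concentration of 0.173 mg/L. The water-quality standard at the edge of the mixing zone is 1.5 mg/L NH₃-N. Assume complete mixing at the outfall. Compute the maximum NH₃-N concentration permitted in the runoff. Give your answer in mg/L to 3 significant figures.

Mass balance: 1.5·17.02 = 0.42·Cₑ + 16.6·0.173.
Cₑ = (25.53 − 2.872) / 0.42 = 53.95 mg/L.

53.9 mg/L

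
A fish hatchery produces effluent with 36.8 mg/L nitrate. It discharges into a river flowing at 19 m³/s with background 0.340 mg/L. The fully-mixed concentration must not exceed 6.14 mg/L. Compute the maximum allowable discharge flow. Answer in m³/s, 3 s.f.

3.59 m³/s

Mass balance at complete mixing: C_std·(Q_w + Q_r) = Q_w·C_e + Q_r·C_b.
Rearranging, Q_w = Q_r·(C_std − C_b)/(C_e − C_std) = 19·(6.14 − 0.34) / (36.8 − 6.14) = 3.594 m³/s.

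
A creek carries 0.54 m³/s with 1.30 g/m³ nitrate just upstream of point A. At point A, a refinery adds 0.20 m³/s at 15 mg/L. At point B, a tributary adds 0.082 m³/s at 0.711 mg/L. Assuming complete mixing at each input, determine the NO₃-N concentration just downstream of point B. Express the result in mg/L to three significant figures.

4.57 mg/L

After input A: C = (0.54·1.3 + 0.2·15) / 0.74 = 5.003 mg/L.
After input B: C = (0.74·5.003 + 0.082·0.711) / 0.822 = 4.575 mg/L.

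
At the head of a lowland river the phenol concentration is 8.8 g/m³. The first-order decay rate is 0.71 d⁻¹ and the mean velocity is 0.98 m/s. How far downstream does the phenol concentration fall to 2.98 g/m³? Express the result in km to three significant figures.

129 km

From C = C₀·e^(−kt), t = ln(C₀/C)/k = ln(8.8/2.98)/0.71 = 1.083/0.71 = 1.525 d.
Distance = v·t = 0.98 m/s × 1.318e+05 s = 1.291e+05 m = 129.1 km.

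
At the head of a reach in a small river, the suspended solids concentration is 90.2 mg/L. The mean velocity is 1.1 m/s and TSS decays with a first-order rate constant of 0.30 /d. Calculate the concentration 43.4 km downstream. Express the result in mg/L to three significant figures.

78.7 mg/L

Travel time t = 43.4 km / 1.1 m/s = 4.34e+04/1.1 = 3.945e+04 s = 0.4566 d.
First-order decay: C = 90.2·exp(−0.30·0.4566) = 90.2·0.872 = 78.65 mg/L.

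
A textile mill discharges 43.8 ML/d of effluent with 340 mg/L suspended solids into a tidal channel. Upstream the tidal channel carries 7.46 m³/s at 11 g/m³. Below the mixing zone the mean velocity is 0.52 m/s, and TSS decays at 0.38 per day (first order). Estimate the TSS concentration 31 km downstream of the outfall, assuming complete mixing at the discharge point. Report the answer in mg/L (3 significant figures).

24.6 mg/L

43.8 ML/d = 0.5069 m³/s.
After complete mixing, C₀ = (0.5069·340 + 7.46·11) / 7.967 = 31.93 mg/L.
Travel time t = 3.1e+04 m / 0.52 m/s = 5.962e+04 s = 0.69 d.
C = 31.93·exp(−0.38·0.69) = 31.93·0.7694 = 24.57 mg/L.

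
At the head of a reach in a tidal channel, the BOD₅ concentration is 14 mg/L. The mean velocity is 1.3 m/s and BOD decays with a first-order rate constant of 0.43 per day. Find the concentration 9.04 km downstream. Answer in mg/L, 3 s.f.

13.5 mg/L

Travel time t = 9.04 km / 1.3 m/s = 9040/1.3 = 6954 s = 0.08048 d.
First-order decay: C = 14·exp(−0.43·0.08048) = 14·0.966 = 13.52 mg/L.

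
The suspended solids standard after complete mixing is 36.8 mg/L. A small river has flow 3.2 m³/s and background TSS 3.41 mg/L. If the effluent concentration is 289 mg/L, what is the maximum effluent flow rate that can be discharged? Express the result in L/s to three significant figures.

424 L/s

Mass balance at complete mixing: C_std·(Q_w + Q_r) = Q_w·C_e + Q_r·C_b.
Rearranging, Q_w = Q_r·(C_std − C_b)/(C_e − C_std) = 3.2·(36.8 − 3.41) / (289 − 36.8) = 0.4237 m³/s.
= 423.7 L/s.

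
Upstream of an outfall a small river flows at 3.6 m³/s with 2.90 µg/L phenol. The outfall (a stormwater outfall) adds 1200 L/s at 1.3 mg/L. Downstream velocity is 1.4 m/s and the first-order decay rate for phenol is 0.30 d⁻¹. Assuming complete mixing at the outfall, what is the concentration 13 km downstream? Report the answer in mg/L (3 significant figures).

1200 L/s = 1.2 m³/s.
2.90 µg/L = 0.0029 mg/L.
After complete mixing, C₀ = (1.2·1.3 + 3.6·0.0029) / 4.8 = 0.3272 mg/L.
Travel time t = 1.3e+04 m / 1.4 m/s = 9286 s = 0.1075 d.
C = 0.3272·exp(−0.30·0.1075) = 0.3272·0.9683 = 0.3168 mg/L.

0.317 mg/L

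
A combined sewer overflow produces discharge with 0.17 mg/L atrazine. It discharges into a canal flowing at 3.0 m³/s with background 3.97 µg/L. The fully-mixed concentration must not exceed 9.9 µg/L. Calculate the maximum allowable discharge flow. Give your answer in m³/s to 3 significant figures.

3.97 µg/L = 0.00397 mg/L.
9.9 µg/L = 0.0099 mg/L.
Mass balance at complete mixing: C_std·(Q_w + Q_r) = Q_w·C_e + Q_r·C_b.
Rearranging, Q_w = Q_r·(C_std − C_b)/(C_e − C_std) = 3.0·(0.0099 − 0.00397) / (0.17 − 0.0099) = 0.1111 m³/s.

0.111 m³/s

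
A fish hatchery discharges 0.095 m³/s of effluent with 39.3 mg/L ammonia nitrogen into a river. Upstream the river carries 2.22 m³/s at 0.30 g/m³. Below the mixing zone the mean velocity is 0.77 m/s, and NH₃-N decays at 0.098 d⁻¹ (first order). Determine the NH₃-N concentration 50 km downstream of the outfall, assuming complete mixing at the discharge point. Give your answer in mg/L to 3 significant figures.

After complete mixing, C₀ = (0.095·39.3 + 2.22·0.3) / 2.315 = 1.9 mg/L.
Travel time t = 5e+04 m / 0.77 m/s = 6.494e+04 s = 0.7516 d.
C = 1.9·exp(−0.098·0.7516) = 1.9·0.929 = 1.765 mg/L.

1.77 mg/L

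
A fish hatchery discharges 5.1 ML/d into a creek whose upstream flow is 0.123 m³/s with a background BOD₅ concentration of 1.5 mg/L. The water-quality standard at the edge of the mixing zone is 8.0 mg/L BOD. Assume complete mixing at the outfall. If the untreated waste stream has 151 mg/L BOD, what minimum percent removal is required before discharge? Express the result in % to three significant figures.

85.7 %

5.1 ML/d = 0.05903 m³/s.
Mass balance: 8·0.182 = 0.05903·Cₑ + 0.123·1.5.
Cₑ = (1.456 − 0.1845) / 0.05903 = 21.54 mg/L.
Required removal = 1 − 21.54/151 = 85.73 %.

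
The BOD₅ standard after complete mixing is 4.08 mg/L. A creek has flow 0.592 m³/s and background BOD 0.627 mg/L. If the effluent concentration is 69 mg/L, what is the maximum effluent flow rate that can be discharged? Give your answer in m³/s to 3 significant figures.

0.0315 m³/s

Mass balance at complete mixing: C_std·(Q_w + Q_r) = Q_w·C_e + Q_r·C_b.
Rearranging, Q_w = Q_r·(C_std − C_b)/(C_e − C_std) = 0.592·(4.08 − 0.627) / (69 − 4.08) = 0.03149 m³/s.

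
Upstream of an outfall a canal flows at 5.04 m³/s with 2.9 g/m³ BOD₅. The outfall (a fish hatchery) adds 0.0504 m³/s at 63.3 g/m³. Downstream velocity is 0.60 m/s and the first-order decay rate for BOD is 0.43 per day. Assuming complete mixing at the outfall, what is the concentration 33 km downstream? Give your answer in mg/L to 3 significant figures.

After complete mixing, C₀ = (0.0504·63.3 + 5.04·2.9) / 5.09 = 3.498 mg/L.
Travel time t = 3.3e+04 m / 0.60 m/s = 5.5e+04 s = 0.6366 d.
C = 3.498·exp(−0.43·0.6366) = 3.498·0.7605 = 2.66 mg/L.

2.66 mg/L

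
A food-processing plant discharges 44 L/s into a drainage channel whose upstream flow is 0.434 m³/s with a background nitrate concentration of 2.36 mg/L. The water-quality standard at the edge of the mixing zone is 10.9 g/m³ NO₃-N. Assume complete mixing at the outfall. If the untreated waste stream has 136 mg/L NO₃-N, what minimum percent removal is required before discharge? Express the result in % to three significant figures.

44 L/s = 0.044 m³/s.
Mass balance: 10.9·0.478 = 0.044·Cₑ + 0.434·2.36.
Cₑ = (5.21 − 1.024) / 0.044 = 95.14 mg/L.
Required removal = 1 − 95.14/136 = 30.05 %.

30.0 %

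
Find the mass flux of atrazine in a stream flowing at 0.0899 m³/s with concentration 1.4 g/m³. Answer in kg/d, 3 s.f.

Mass flux = Q·C = 0.0899 m³/s × 1.4 g/m³ = 0.1259 g/s.
= 0.1259 g/s × 86.4 = 10.87 kg/d.

10.9 kg/d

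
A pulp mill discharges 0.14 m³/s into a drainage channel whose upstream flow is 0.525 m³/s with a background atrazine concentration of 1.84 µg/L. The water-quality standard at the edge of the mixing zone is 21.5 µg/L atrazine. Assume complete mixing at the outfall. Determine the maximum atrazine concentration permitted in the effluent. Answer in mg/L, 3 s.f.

0.0952 mg/L

1.84 µg/L = 0.00184 mg/L.
21.5 µg/L = 0.0215 mg/L.
Mass balance: 0.0215·0.665 = 0.14·Cₑ + 0.525·0.00184.
Cₑ = (0.0143 − 0.000966) / 0.14 = 0.09523 mg/L.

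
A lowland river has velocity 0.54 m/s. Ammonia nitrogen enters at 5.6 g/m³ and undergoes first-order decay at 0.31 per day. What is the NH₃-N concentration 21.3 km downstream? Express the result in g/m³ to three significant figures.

Travel time t = 21.3 km / 0.54 m/s = 2.13e+04/0.54 = 3.944e+04 s = 0.4565 d.
First-order decay: C = 5.6·exp(−0.31·0.4565) = 5.6·0.868 = 4.861 g/m³.

4.86 g/m³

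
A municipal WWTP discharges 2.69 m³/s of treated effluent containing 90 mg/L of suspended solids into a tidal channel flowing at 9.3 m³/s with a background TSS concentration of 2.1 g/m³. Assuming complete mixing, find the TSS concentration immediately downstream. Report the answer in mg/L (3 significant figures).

Conservation of mass across the mixing zone: C = (2.69·90 + 9.3·2.1) / (2.69 + 9.3) = 261.6/11.99 = 21.82 mg/L.

21.8 mg/L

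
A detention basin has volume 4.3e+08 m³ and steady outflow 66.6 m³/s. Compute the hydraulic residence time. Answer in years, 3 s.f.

Q = 66.6 m³/s × 3.156e+07 s/yr = 2.102e+09 m³/yr.
Hydraulic residence time τ = V/Q = 4.3e+08/2.102e+09 = 0.2046 yr.

0.205 yr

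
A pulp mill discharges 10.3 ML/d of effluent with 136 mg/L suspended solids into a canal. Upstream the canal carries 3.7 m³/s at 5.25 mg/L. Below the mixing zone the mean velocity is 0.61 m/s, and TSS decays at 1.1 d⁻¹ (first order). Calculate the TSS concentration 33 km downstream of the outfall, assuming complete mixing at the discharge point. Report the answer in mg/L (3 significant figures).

4.69 mg/L

10.3 ML/d = 0.1192 m³/s.
After complete mixing, C₀ = (0.1192·136 + 3.7·5.25) / 3.819 = 9.331 mg/L.
Travel time t = 3.3e+04 m / 0.61 m/s = 5.41e+04 s = 0.6261 d.
C = 9.331·exp(−1.1·0.6261) = 9.331·0.5022 = 4.686 mg/L.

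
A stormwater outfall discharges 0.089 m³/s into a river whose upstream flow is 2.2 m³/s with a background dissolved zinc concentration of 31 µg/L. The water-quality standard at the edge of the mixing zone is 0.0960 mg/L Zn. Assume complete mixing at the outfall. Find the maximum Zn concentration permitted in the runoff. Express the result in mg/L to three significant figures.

1.70 mg/L

31 µg/L = 0.031 mg/L.
Mass balance: 0.096·2.289 = 0.089·Cₑ + 2.2·0.031.
Cₑ = (0.2197 − 0.0682) / 0.089 = 1.703 mg/L.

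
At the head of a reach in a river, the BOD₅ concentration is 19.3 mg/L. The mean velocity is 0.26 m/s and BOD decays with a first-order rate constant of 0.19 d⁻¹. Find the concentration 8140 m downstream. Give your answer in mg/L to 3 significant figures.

Travel time t = 8140 m / 0.26 m/s = 8140/0.26 = 3.131e+04 s = 0.3624 d.
First-order decay: C = 19.3·exp(−0.19·0.3624) = 19.3·0.9335 = 18.02 mg/L.

18.0 mg/L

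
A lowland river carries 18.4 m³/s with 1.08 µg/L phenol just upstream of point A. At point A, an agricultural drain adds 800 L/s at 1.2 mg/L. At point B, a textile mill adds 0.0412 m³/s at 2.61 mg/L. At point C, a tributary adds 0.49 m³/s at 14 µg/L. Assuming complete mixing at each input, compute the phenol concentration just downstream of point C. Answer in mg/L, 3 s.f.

0.0555 mg/L

1.08 µg/L = 0.00108 mg/L.
800 L/s = 0.8 m³/s.
After input A: C = (18.4·0.00108 + 0.8·1.2) / 19.2 = 0.05103 mg/L.
After input B: C = (19.2·0.05103 + 0.0412·2.61) / 19.24 = 0.05651 mg/L.
14 µg/L = 0.014 mg/L.
After input C: C = (19.24·0.05651 + 0.49·0.014) / 19.73 = 0.05546 mg/L.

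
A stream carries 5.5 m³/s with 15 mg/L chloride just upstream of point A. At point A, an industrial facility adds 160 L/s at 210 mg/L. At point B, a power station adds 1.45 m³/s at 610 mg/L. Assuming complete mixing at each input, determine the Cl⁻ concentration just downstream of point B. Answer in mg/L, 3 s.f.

160 L/s = 0.16 m³/s.
After input A: C = (5.5·15 + 0.16·210) / 5.66 = 20.51 mg/L.
After input B: C = (5.66·20.51 + 1.45·610) / 7.11 = 140.7 mg/L.

141 mg/L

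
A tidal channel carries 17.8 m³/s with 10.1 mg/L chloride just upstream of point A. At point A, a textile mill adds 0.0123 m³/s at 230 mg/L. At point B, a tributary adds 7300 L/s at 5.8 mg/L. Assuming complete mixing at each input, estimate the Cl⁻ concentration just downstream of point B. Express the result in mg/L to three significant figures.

8.96 mg/L

After input A: C = (17.8·10.1 + 0.0123·230) / 17.81 = 10.25 mg/L.
7300 L/s = 7.3 m³/s.
After input B: C = (17.81·10.25 + 7.3·5.8) / 25.11 = 8.958 mg/L.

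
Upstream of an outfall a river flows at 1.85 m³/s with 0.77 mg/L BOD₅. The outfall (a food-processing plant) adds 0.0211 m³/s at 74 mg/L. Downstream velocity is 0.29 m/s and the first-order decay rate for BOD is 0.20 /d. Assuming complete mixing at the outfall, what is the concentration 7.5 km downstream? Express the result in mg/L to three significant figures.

1.50 mg/L

After complete mixing, C₀ = (0.0211·74 + 1.85·0.77) / 1.871 = 1.596 mg/L.
Travel time t = 7500 m / 0.29 m/s = 2.586e+04 s = 0.2993 d.
C = 1.596·exp(−0.20·0.2993) = 1.596·0.9419 = 1.503 mg/L.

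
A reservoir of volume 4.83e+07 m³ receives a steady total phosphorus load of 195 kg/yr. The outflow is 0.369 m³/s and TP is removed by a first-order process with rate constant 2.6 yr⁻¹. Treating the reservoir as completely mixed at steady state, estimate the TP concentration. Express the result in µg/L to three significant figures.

1.42 µg/L

Outflow Q = 0.369 m³/s × 3.156e+07 s/yr = 1.164e+07 m³/yr.
Steady-state CSTR mass balance: W = Q·C + k·V·C, so C = W/(Q + kV).
Q + kV = 1.164e+07 + 2.6·4.83e+07 = 1.372e+08 m³/yr.
C = 195/1.372e+08 = 1.421e-06 kg/m³ = 0.001421 mg/L = 1.421 µg/L.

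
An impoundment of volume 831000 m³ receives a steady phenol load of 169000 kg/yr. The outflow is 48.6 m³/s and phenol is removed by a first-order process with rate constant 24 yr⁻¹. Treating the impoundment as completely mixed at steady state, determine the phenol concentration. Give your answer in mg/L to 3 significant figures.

0.109 mg/L

Outflow Q = 48.6 m³/s × 3.156e+07 s/yr = 1.534e+09 m³/yr.
Steady-state CSTR mass balance: W = Q·C + k·V·C, so C = W/(Q + kV).
Q + kV = 1.534e+09 + 24·831000 = 1.554e+09 m³/yr.
C = 169000/1.554e+09 = 0.0001088 kg/m³ = 0.1088 mg/L.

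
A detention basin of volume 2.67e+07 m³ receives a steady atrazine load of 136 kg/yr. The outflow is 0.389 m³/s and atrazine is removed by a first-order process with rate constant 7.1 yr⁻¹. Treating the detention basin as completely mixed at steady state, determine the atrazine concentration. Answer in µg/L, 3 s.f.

Outflow Q = 0.389 m³/s × 3.156e+07 s/yr = 1.228e+07 m³/yr.
Steady-state CSTR mass balance: W = Q·C + k·V·C, so C = W/(Q + kV).
Q + kV = 1.228e+07 + 7.1·2.67e+07 = 2.018e+08 m³/yr.
C = 136/2.018e+08 = 6.738e-07 kg/m³ = 0.0006738 mg/L = 0.6738 µg/L.

0.674 µg/L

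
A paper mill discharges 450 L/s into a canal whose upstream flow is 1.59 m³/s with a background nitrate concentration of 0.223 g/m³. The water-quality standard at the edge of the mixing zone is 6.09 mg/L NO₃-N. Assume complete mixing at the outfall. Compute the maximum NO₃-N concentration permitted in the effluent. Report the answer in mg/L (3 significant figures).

450 L/s = 0.45 m³/s.
Mass balance: 6.09·2.04 = 0.45·Cₑ + 1.59·0.223.
Cₑ = (12.42 − 0.3546) / 0.45 = 26.82 mg/L.

26.8 mg/L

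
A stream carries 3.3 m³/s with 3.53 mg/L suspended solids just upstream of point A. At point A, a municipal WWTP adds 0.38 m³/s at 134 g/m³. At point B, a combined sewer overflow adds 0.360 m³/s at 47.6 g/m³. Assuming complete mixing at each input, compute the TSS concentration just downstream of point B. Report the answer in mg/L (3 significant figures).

19.7 mg/L

After input A: C = (3.3·3.53 + 0.38·134) / 3.68 = 17 mg/L.
After input B: C = (3.68·17 + 0.36·47.6) / 4.04 = 19.73 mg/L.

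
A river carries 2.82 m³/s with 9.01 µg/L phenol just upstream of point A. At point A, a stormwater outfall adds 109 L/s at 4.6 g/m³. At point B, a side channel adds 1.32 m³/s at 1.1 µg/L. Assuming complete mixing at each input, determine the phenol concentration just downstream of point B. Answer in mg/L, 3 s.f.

9.01 µg/L = 0.00901 mg/L.
109 L/s = 0.109 m³/s.
After input A: C = (2.82·0.00901 + 0.109·4.6) / 2.929 = 0.1799 mg/L.
1.1 µg/L = 0.0011 mg/L.
After input B: C = (2.929·0.1799 + 1.32·0.0011) / 4.249 = 0.1243 mg/L.

0.124 mg/L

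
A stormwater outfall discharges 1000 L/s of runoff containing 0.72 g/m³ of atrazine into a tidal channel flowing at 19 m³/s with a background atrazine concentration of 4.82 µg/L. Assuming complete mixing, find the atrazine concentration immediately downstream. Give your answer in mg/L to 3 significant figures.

0.0406 mg/L

1000 L/s = 1 m³/s.
4.82 µg/L = 0.00482 mg/L.
Flow-weighted mixing gives C = (1·0.72 + 19·0.00482) / (1 + 19) = 0.8116/20 = 0.04058 mg/L.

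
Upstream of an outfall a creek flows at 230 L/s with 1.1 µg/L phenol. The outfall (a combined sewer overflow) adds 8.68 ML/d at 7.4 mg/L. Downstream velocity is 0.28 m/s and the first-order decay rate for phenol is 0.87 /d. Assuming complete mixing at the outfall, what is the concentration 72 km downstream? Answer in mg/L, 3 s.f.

0.169 mg/L

8.68 ML/d = 0.1005 m³/s.
230 L/s = 0.23 m³/s.
1.1 µg/L = 0.0011 mg/L.
After complete mixing, C₀ = (0.1005·7.4 + 0.23·0.0011) / 0.3305 = 2.25 mg/L.
Travel time t = 7.2e+04 m / 0.28 m/s = 2.571e+05 s = 2.976 d.
C = 2.25·exp(−0.87·2.976) = 2.25·0.07507 = 0.1689 mg/L.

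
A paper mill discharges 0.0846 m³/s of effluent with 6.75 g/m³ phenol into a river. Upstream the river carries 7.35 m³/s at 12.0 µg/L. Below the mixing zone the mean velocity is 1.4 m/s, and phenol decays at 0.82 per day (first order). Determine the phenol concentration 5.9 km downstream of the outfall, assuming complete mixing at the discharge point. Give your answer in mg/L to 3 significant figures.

0.0852 mg/L

12.0 µg/L = 0.012 mg/L.
After complete mixing, C₀ = (0.0846·6.75 + 7.35·0.012) / 7.435 = 0.08867 mg/L.
Travel time t = 5900 m / 1.4 m/s = 4214 s = 0.04878 d.
C = 0.08867·exp(−0.82·0.04878) = 0.08867·0.9608 = 0.0852 mg/L.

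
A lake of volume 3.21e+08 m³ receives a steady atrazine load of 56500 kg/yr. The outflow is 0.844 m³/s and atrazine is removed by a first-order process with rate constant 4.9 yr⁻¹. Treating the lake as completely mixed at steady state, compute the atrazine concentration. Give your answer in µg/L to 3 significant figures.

Outflow Q = 0.844 m³/s × 3.156e+07 s/yr = 2.663e+07 m³/yr.
Steady-state CSTR mass balance: W = Q·C + k·V·C, so C = W/(Q + kV).
Q + kV = 2.663e+07 + 4.9·3.21e+08 = 1.6e+09 m³/yr.
C = 56500/1.6e+09 = 3.532e-05 kg/m³ = 0.03532 mg/L = 35.32 µg/L.

35.3 µg/L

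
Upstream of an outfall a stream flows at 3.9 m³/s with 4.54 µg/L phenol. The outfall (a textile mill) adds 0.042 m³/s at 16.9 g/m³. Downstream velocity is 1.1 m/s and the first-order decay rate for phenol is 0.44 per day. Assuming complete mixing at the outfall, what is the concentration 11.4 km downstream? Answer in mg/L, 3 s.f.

0.175 mg/L

4.54 µg/L = 0.00454 mg/L.
After complete mixing, C₀ = (0.042·16.9 + 3.9·0.00454) / 3.942 = 0.1846 mg/L.
Travel time t = 1.14e+04 m / 1.1 m/s = 1.036e+04 s = 0.1199 d.
C = 0.1846·exp(−0.44·0.1199) = 0.1846·0.9486 = 0.1751 mg/L.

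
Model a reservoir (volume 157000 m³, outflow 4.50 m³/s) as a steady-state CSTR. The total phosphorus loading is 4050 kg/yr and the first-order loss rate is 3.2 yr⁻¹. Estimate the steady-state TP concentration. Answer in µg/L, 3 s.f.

28.4 µg/L

Outflow Q = 4.50 m³/s × 3.156e+07 s/yr = 1.42e+08 m³/yr.
Steady-state CSTR mass balance: W = Q·C + k·V·C, so C = W/(Q + kV).
Q + kV = 1.42e+08 + 3.2·157000 = 1.425e+08 m³/yr.
C = 4050/1.425e+08 = 2.842e-05 kg/m³ = 0.02842 mg/L = 28.42 µg/L.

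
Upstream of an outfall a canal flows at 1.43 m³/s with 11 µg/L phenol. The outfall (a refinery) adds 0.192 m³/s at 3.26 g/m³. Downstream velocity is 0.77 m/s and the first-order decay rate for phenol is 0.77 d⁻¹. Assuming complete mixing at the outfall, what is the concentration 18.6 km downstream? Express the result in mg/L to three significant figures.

0.319 mg/L

11 µg/L = 0.011 mg/L.
After complete mixing, C₀ = (0.192·3.26 + 1.43·0.011) / 1.622 = 0.3956 mg/L.
Travel time t = 1.86e+04 m / 0.77 m/s = 2.416e+04 s = 0.2796 d.
C = 0.3956·exp(−0.77·0.2796) = 0.3956·0.8063 = 0.319 mg/L.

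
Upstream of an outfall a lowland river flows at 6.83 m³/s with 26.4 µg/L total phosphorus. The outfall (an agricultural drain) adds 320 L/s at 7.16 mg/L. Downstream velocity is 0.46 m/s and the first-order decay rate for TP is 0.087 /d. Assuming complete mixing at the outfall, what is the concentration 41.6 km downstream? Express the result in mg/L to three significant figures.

0.316 mg/L

320 L/s = 0.32 m³/s.
26.4 µg/L = 0.0264 mg/L.
After complete mixing, C₀ = (0.32·7.16 + 6.83·0.0264) / 7.15 = 0.3457 mg/L.
Travel time t = 4.16e+04 m / 0.46 m/s = 9.043e+04 s = 1.047 d.
C = 0.3457·exp(−0.087·1.047) = 0.3457·0.913 = 0.3156 mg/L.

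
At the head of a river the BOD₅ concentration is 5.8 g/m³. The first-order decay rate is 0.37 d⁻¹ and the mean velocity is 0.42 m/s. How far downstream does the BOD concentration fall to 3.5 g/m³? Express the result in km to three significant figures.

49.5 km

From C = C₀·e^(−kt), t = ln(C₀/C)/k = ln(5.8/3.5)/0.37 = 0.5051/0.37 = 1.365 d.
Distance = v·t = 0.42 m/s × 1.179e+05 s = 4.954e+04 m = 49.54 km.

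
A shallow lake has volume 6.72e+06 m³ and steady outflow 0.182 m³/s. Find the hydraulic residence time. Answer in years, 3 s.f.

1.17 yr

Q = 0.182 m³/s × 3.156e+07 s/yr = 5.743e+06 m³/yr.
Hydraulic residence time τ = V/Q = 6.72e+06/5.743e+06 = 1.17 yr.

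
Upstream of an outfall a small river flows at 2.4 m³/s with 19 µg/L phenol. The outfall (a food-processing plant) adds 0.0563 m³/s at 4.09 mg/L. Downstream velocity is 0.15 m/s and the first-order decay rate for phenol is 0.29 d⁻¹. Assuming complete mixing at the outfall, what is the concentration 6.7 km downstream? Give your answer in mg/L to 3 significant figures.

0.0967 mg/L

19 µg/L = 0.019 mg/L.
After complete mixing, C₀ = (0.0563·4.09 + 2.4·0.019) / 2.456 = 0.1123 mg/L.
Travel time t = 6700 m / 0.15 m/s = 4.467e+04 s = 0.517 d.
C = 0.1123·exp(−0.29·0.517) = 0.1123·0.8608 = 0.09667 mg/L.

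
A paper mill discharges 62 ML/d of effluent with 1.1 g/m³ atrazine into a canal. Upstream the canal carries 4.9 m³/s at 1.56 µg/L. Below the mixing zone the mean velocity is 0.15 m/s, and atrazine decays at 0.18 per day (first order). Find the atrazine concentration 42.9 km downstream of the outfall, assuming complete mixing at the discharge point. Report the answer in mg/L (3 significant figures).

0.0782 mg/L

62 ML/d = 0.7176 m³/s.
1.56 µg/L = 0.00156 mg/L.
After complete mixing, C₀ = (0.7176·1.1 + 4.9·0.00156) / 5.618 = 0.1419 mg/L.
Travel time t = 4.29e+04 m / 0.15 m/s = 2.86e+05 s = 3.31 d.
C = 0.1419·exp(−0.18·3.31) = 0.1419·0.5511 = 0.07819 mg/L.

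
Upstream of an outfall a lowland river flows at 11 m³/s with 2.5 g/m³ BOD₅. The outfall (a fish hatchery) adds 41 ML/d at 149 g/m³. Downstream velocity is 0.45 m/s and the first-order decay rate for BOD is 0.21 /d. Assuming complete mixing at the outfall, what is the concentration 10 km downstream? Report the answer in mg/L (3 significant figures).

8.11 mg/L

41 ML/d = 0.4745 m³/s.
After complete mixing, C₀ = (0.4745·149 + 11·2.5) / 11.47 = 8.559 mg/L.
Travel time t = 1e+04 m / 0.45 m/s = 2.222e+04 s = 0.2572 d.
C = 8.559·exp(−0.21·0.2572) = 8.559·0.9474 = 8.109 mg/L.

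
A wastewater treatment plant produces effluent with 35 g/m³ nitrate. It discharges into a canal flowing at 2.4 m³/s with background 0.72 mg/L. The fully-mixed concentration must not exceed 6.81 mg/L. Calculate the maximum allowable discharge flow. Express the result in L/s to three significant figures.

518 L/s

Mass balance at complete mixing: C_std·(Q_w + Q_r) = Q_w·C_e + Q_r·C_b.
Rearranging, Q_w = Q_r·(C_std − C_b)/(C_e − C_std) = 2.4·(6.81 − 0.72) / (35 − 6.81) = 0.5185 m³/s.
= 518.5 L/s.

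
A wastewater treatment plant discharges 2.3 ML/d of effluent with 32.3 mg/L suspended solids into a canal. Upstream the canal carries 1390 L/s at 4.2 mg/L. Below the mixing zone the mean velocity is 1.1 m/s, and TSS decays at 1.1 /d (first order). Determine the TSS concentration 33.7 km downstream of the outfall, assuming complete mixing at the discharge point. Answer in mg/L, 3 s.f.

3.20 mg/L

2.3 ML/d = 0.02662 m³/s.
1390 L/s = 1.39 m³/s.
After complete mixing, C₀ = (0.02662·32.3 + 1.39·4.2) / 1.417 = 4.728 mg/L.
Travel time t = 3.37e+04 m / 1.1 m/s = 3.064e+04 s = 0.3546 d.
C = 4.728·exp(−1.1·0.3546) = 4.728·0.677 = 3.201 mg/L.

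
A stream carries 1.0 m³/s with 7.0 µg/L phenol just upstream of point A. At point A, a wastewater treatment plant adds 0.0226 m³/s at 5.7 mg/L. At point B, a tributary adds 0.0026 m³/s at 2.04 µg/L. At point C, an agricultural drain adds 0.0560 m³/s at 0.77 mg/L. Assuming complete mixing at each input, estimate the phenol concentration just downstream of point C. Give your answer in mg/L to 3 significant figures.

0.166 mg/L

7.0 µg/L = 0.007 mg/L.
After input A: C = (1·0.007 + 0.0226·5.7) / 1.023 = 0.1328 mg/L.
2.04 µg/L = 0.00204 mg/L.
After input B: C = (1.023·0.1328 + 0.0026·0.00204) / 1.025 = 0.1325 mg/L.
After input C: C = (1.025·0.1325 + 0.056·0.77) / 1.081 = 0.1655 mg/L.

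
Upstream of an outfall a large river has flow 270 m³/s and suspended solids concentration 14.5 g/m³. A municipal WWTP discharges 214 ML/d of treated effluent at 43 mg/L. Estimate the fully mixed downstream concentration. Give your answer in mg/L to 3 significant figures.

214 ML/d = 2.477 m³/s.
Flow-weighted mixing gives C = (2.477·43 + 270·14.5) / (2.477 + 270) = 4022/272.5 = 14.76 mg/L.

14.8 mg/L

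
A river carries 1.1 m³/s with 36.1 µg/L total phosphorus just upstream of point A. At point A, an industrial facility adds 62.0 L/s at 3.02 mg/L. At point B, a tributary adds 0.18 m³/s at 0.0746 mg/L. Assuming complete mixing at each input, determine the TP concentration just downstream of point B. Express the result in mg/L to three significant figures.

36.1 µg/L = 0.0361 mg/L.
62.0 L/s = 0.062 m³/s.
After input A: C = (1.1·0.0361 + 0.062·3.02) / 1.162 = 0.1953 mg/L.
After input B: C = (1.162·0.1953 + 0.18·0.0746) / 1.342 = 0.1791 mg/L.

0.179 mg/L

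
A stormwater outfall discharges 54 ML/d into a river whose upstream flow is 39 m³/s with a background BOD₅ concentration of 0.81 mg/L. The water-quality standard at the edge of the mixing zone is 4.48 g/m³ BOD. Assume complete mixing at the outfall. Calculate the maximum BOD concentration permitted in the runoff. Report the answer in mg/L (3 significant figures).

233 mg/L

54 ML/d = 0.625 m³/s.
Mass balance: 4.48·39.62 = 0.625·Cₑ + 39·0.81.
Cₑ = (177.5 − 31.59) / 0.625 = 233.5 mg/L.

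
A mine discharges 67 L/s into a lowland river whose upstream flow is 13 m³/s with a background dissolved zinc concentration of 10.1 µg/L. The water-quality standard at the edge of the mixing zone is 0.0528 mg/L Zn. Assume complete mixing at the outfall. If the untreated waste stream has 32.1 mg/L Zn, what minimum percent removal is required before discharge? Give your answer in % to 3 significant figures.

74.0 %

67 L/s = 0.067 m³/s.
10.1 µg/L = 0.0101 mg/L.
Mass balance: 0.0528·13.07 = 0.067·Cₑ + 13·0.0101.
Cₑ = (0.6899 − 0.1313) / 0.067 = 8.338 mg/L.
Required removal = 1 − 8.338/32.1 = 74.03 %.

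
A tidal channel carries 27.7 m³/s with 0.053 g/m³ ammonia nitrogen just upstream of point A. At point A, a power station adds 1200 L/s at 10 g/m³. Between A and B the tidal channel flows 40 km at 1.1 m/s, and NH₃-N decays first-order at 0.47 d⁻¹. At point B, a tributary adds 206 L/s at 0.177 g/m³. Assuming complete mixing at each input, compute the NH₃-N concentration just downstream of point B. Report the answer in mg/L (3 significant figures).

0.381 mg/L

1200 L/s = 1.2 m³/s.
After input A: C = (27.7·0.053 + 1.2·10) / 28.9 = 0.466 mg/L.
Over the 40 km reach to input B (t = 3.636e+04 s = 0.4209 d), decay gives C = 0.466·exp(−0.47·0.4209) = 0.3824 mg/L.
206 L/s = 0.206 m³/s.
After input B: C = (28.9·0.3824 + 0.206·0.177) / 29.11 = 0.3809 mg/L.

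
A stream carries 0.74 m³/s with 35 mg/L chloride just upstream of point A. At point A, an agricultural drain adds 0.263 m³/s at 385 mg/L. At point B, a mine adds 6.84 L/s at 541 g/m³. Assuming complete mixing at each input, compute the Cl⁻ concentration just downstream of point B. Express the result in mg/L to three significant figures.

After input A: C = (0.74·35 + 0.263·385) / 1.003 = 126.8 mg/L.
6.84 L/s = 0.00684 m³/s.
After input B: C = (1.003·126.8 + 0.00684·541) / 1.01 = 129.6 mg/L.

130 mg/L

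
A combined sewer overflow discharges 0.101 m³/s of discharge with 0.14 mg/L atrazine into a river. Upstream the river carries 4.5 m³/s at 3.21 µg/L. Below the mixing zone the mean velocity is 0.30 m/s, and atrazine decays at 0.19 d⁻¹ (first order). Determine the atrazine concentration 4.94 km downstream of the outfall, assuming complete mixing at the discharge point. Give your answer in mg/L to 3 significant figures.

3.21 µg/L = 0.00321 mg/L.
After complete mixing, C₀ = (0.101·0.14 + 4.5·0.00321) / 4.601 = 0.006213 mg/L.
Travel time t = 4940 m / 0.30 m/s = 1.647e+04 s = 0.1906 d.
C = 0.006213·exp(−0.19·0.1906) = 0.006213·0.9644 = 0.005992 mg/L.

0.00599 mg/L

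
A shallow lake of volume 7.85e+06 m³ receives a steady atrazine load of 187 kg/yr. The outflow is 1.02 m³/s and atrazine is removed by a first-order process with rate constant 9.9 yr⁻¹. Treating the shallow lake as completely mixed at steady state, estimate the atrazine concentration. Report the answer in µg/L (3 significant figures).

1.70 µg/L

Outflow Q = 1.02 m³/s × 3.156e+07 s/yr = 3.219e+07 m³/yr.
Steady-state CSTR mass balance: W = Q·C + k·V·C, so C = W/(Q + kV).
Q + kV = 3.219e+07 + 9.9·7.85e+06 = 1.099e+08 m³/yr.
C = 187/1.099e+08 = 1.701e-06 kg/m³ = 0.001701 mg/L = 1.701 µg/L.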